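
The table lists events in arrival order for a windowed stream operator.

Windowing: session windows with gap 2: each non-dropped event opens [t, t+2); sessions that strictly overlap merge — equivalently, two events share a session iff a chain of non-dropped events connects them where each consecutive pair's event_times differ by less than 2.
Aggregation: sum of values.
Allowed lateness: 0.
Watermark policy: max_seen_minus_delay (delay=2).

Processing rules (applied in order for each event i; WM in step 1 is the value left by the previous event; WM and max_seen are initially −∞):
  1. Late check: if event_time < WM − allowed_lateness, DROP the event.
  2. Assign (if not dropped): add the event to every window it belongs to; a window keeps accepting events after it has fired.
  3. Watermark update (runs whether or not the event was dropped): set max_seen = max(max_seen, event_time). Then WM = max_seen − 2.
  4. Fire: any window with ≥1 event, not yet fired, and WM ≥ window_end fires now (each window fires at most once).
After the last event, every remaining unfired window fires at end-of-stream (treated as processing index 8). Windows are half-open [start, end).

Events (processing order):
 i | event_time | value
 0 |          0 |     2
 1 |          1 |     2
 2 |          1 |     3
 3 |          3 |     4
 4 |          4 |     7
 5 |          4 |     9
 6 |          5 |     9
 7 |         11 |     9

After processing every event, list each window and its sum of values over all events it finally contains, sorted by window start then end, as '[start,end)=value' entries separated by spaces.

i=0 t=0 v=2: → [0,2); WM=-2
i=1 t=1 v=2: → [0,3); WM=-1
i=2 t=1 v=3: → [0,3); WM=-1
i=3 t=3 v=4: → [3,5); WM=1
i=4 t=4 v=7: → [3,6); WM=2
i=5 t=4 v=9: → [3,6); WM=2
i=6 t=5 v=9: → [3,7); WM=3
i=7 t=11 v=9: → [11,13); WM=9

[0,3)=7 [3,7)=29 [11,13)=9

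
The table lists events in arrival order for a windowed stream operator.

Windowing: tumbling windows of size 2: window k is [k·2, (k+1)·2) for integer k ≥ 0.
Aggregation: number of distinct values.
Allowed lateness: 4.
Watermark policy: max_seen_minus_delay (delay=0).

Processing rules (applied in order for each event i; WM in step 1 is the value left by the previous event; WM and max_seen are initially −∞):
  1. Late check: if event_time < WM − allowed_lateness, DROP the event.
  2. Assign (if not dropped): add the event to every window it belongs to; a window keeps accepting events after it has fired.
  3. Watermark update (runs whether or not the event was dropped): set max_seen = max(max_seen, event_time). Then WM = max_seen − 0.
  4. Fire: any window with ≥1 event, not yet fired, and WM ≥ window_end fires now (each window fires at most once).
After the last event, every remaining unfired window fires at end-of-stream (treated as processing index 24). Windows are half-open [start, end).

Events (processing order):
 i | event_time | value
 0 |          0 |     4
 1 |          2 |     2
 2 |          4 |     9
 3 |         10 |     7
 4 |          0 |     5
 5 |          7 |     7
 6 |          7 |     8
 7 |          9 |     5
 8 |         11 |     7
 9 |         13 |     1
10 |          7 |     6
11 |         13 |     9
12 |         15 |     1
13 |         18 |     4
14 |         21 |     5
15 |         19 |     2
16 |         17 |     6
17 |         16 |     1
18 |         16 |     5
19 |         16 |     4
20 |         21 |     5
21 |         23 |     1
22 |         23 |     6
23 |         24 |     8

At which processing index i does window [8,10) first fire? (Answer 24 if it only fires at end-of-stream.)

i=0 t=0 v=4: → [0,2); WM=0
i=1 t=2 v=2: → [2,4); WM=2; [0,2) fires=1
i=2 t=4 v=9: → [4,6); WM=4; [2,4) fires=1
i=3 t=10 v=7: → [10,12); WM=10; [4,6) fires=1
i=4 t=0 v=5: DROP (t<10-4); WM=10
i=5 t=7 v=7: → [6,8); WM=10; [6,8) fires=1
i=6 t=7 v=8: → [6,8); WM=10
i=7 t=9 v=5: → [8,10); WM=10; [8,10) fires=1
i=8 t=11 v=7: → [10,12); WM=11
i=9 t=13 v=1: → [12,14); WM=13; [10,12) fires=1
i=10 t=7 v=6: DROP (t<13-4); WM=13
i=11 t=13 v=9: → [12,14); WM=13
i=12 t=15 v=1: → [14,16); WM=15; [12,14) fires=2
i=13 t=18 v=4: → [18,20); WM=18; [14,16) fires=1
i=14 t=21 v=5: → [20,22); WM=21; [18,20) fires=1
i=15 t=19 v=2: → [18,20); WM=21
i=16 t=17 v=6: → [16,18); WM=21; [16,18) fires=1
i=17 t=16 v=1: DROP (t<21-4); WM=21
i=18 t=16 v=5: DROP (t<21-4); WM=21
i=19 t=16 v=4: DROP (t<21-4); WM=21
i=20 t=21 v=5: → [20,22); WM=21
i=21 t=23 v=1: → [22,24); WM=23; [20,22) fires=1
i=22 t=23 v=6: → [22,24); WM=23
i=23 t=24 v=8: → [24,26); WM=24; [22,24) fires=2

7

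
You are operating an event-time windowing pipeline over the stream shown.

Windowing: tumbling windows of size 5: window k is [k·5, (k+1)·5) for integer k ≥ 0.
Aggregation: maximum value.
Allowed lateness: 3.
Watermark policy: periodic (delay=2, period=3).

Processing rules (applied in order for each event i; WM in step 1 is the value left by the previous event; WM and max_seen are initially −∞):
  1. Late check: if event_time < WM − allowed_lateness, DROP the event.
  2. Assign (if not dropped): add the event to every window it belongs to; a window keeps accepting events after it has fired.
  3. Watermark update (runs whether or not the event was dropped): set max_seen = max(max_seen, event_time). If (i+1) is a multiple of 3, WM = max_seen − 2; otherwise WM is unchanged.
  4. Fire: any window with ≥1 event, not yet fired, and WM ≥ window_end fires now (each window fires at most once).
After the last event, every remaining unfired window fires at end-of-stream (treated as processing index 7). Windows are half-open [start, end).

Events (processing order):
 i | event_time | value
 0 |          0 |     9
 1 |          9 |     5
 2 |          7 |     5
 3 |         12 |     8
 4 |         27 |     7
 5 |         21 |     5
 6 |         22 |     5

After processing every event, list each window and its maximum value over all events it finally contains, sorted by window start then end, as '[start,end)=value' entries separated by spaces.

[0,5)=9 [5,10)=5 [10,15)=8 [20,25)=5 [25,30)=7

i=0 t=0 v=9: → [0,5); WM=−∞
i=1 t=9 v=5: → [5,10); WM=−∞
i=2 t=7 v=5: → [5,10); WM=7; [0,5) fires=9
i=3 t=12 v=8: → [10,15); WM=7
i=4 t=27 v=7: → [25,30); WM=7
i=5 t=21 v=5: → [20,25); WM=25; [5,10) fires=5 [10,15) fires=8 [20,25) fires=5
i=6 t=22 v=5: → [20,25); WM=25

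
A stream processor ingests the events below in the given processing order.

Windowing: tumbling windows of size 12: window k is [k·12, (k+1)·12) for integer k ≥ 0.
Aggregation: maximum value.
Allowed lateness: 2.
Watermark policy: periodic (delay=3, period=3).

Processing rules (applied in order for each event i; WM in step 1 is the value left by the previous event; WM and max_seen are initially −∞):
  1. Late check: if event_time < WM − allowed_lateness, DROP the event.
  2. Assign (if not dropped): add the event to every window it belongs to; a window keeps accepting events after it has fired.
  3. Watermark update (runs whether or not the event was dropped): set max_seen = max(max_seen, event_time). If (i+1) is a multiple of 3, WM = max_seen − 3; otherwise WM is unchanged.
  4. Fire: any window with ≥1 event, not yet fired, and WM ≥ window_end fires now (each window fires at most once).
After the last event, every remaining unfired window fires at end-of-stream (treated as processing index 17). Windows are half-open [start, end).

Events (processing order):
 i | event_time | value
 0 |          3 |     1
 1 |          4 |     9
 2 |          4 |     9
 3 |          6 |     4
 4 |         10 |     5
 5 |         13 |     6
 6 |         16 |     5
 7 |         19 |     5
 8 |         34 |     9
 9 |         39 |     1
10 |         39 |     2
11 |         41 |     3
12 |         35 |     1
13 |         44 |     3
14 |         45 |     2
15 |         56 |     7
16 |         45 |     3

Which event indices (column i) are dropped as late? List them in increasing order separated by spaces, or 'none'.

i=0 t=3 v=1: → [0,12); WM=−∞
i=1 t=4 v=9: → [0,12); WM=−∞
i=2 t=4 v=9: → [0,12); WM=1
i=3 t=6 v=4: → [0,12); WM=1
i=4 t=10 v=5: → [0,12); WM=1
i=5 t=13 v=6: → [12,24); WM=10
i=6 t=16 v=5: → [12,24); WM=10
i=7 t=19 v=5: → [12,24); WM=10
i=8 t=34 v=9: → [24,36); WM=31; [0,12) fires=9 [12,24) fires=6
i=9 t=39 v=1: → [36,48); WM=31
i=10 t=39 v=2: → [36,48); WM=31
i=11 t=41 v=3: → [36,48); WM=38; [24,36) fires=9
i=12 t=35 v=1: DROP (t<38-2); WM=38
i=13 t=44 v=3: → [36,48); WM=38
i=14 t=45 v=2: → [36,48); WM=42
i=15 t=56 v=7: → [48,60); WM=42
i=16 t=45 v=3: → [36,48); WM=42

12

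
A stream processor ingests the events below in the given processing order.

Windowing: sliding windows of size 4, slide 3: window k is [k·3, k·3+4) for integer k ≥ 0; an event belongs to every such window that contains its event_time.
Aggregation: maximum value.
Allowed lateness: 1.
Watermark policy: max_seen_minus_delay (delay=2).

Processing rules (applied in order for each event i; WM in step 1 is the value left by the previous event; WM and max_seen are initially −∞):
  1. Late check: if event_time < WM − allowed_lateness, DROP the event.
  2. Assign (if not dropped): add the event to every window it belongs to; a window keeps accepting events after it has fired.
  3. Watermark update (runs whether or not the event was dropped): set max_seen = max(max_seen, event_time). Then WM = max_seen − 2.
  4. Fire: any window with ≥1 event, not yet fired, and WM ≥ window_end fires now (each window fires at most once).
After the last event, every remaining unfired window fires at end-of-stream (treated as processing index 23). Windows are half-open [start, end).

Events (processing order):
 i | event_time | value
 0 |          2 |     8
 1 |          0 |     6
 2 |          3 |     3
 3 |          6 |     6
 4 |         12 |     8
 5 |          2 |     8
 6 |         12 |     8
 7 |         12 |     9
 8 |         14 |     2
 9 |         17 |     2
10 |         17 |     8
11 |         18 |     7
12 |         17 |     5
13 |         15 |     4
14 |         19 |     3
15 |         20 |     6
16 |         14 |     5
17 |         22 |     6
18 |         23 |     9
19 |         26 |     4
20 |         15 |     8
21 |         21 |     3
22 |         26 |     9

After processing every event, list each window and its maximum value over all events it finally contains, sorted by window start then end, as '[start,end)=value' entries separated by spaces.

i=0 t=2 v=8: → [0,4); WM=0
i=1 t=0 v=6: → [0,4); WM=0
i=2 t=3 v=3: → [3,7),[0,4); WM=1
i=3 t=6 v=6: → [6,10),[3,7); WM=4; [0,4) fires=8
i=4 t=12 v=8: → [12,16),[9,13); WM=10; [3,7) fires=6 [6,10) fires=6
i=5 t=2 v=8: DROP (t<10-1); WM=10
i=6 t=12 v=8: → [12,16),[9,13); WM=10
i=7 t=12 v=9: → [12,16),[9,13); WM=10
i=8 t=14 v=2: → [12,16); WM=12
i=9 t=17 v=2: → [15,19); WM=15; [9,13) fires=9
i=10 t=17 v=8: → [15,19); WM=15
i=11 t=18 v=7: → [18,22),[15,19); WM=16; [12,16) fires=9
i=12 t=17 v=5: → [15,19); WM=16
i=13 t=15 v=4: → [15,19),[12,16); WM=16
i=14 t=19 v=3: → [18,22); WM=17
i=15 t=20 v=6: → [18,22); WM=18
i=16 t=14 v=5: DROP (t<18-1); WM=18
i=17 t=22 v=6: → [21,25); WM=20; [15,19) fires=8
i=18 t=23 v=9: → [21,25); WM=21
i=19 t=26 v=4: → [24,28); WM=24; [18,22) fires=7
i=20 t=15 v=8: DROP (t<24-1); WM=24
i=21 t=21 v=3: DROP (t<24-1); WM=24
i=22 t=26 v=9: → [24,28); WM=24

[0,4)=8 [3,7)=6 [6,10)=6 [9,13)=9 [12,16)=9 [15,19)=8 [18,22)=7 [21,25)=9 [24,28)=9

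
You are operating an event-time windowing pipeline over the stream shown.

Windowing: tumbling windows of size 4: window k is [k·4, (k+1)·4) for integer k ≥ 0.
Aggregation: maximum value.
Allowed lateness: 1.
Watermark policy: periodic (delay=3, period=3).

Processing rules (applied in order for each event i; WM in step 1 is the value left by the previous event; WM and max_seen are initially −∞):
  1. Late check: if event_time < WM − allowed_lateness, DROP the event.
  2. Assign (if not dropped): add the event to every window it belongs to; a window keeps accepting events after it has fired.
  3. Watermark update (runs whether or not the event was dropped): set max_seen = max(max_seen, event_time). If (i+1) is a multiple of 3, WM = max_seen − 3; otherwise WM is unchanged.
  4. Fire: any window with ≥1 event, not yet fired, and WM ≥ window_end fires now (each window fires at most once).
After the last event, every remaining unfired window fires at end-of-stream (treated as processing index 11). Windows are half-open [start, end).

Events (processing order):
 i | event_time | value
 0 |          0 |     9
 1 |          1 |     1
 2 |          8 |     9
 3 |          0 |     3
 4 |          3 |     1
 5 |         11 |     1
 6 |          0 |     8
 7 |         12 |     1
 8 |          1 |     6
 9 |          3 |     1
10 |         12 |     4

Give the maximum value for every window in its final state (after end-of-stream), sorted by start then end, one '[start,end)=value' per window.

i=0 t=0 v=9: → [0,4); WM=−∞
i=1 t=1 v=1: → [0,4); WM=−∞
i=2 t=8 v=9: → [8,12); WM=5; [0,4) fires=9
i=3 t=0 v=3: DROP (t<5-1); WM=5
i=4 t=3 v=1: DROP (t<5-1); WM=5
i=5 t=11 v=1: → [8,12); WM=8
i=6 t=0 v=8: DROP (t<8-1); WM=8
i=7 t=12 v=1: → [12,16); WM=8
i=8 t=1 v=6: DROP (t<8-1); WM=9
i=9 t=3 v=1: DROP (t<9-1); WM=9
i=10 t=12 v=4: → [12,16); WM=9

[0,4)=9 [8,12)=9 [12,16)=4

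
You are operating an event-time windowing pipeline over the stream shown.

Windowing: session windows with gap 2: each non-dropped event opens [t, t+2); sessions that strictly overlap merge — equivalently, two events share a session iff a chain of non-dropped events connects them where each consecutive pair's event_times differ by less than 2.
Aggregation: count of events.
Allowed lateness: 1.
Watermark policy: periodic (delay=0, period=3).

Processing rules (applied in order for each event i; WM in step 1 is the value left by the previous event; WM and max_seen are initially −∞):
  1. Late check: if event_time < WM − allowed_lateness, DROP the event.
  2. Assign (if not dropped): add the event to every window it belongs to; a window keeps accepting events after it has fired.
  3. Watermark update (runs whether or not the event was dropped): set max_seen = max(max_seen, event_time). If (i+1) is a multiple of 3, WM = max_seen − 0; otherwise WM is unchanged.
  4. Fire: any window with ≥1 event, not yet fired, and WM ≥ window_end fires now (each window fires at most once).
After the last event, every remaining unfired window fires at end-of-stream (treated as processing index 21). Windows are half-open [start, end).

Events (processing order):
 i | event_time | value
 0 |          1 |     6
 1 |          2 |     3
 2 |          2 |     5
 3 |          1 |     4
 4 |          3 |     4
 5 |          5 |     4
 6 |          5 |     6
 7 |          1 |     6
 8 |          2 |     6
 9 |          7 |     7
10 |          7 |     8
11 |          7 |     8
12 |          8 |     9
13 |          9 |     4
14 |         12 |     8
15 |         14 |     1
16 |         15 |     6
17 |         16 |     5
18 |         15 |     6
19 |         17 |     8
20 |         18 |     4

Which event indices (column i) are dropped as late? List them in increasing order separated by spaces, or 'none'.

7 8

i=0 t=1 v=6: → [1,3); WM=−∞
i=1 t=2 v=3: → [1,4); WM=−∞
i=2 t=2 v=5: → [1,4); WM=2
i=3 t=1 v=4: → [1,4); WM=2
i=4 t=3 v=4: → [1,5); WM=2
i=5 t=5 v=4: → [5,7); WM=5
i=6 t=5 v=6: → [5,7); WM=5
i=7 t=1 v=6: DROP (t<5-1); WM=5
i=8 t=2 v=6: DROP (t<5-1); WM=5
i=9 t=7 v=7: → [7,9); WM=5
i=10 t=7 v=8: → [7,9); WM=5
i=11 t=7 v=8: → [7,9); WM=7
i=12 t=8 v=9: → [7,10); WM=7
i=13 t=9 v=4: → [7,11); WM=7
i=14 t=12 v=8: → [12,14); WM=12
i=15 t=14 v=1: → [14,16); WM=12
i=16 t=15 v=6: → [14,17); WM=12
i=17 t=16 v=5: → [14,18); WM=16
i=18 t=15 v=6: → [14,18); WM=16
i=19 t=17 v=8: → [14,19); WM=16
i=20 t=18 v=4: → [14,20); WM=18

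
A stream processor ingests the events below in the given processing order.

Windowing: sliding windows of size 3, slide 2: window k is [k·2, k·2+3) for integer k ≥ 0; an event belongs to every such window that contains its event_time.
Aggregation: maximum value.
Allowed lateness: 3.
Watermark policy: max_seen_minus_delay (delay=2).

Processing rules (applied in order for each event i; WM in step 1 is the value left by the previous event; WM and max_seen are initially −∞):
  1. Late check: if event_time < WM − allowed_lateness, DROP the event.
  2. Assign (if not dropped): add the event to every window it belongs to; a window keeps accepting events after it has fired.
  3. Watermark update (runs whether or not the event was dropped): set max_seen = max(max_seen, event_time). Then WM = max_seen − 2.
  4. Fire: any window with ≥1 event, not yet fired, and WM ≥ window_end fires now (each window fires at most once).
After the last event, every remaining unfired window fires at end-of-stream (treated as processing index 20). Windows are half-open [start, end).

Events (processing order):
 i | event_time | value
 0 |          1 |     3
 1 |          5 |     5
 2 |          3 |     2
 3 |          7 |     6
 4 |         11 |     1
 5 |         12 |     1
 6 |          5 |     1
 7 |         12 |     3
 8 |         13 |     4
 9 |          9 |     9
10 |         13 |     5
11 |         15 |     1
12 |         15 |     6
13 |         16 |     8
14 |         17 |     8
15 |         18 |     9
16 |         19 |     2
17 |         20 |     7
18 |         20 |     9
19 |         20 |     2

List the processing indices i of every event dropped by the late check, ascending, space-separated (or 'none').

6

i=0 t=1 v=3: → [0,3); WM=-1
i=1 t=5 v=5: → [4,7); WM=3; [0,3) fires=3
i=2 t=3 v=2: → [2,5); WM=3
i=3 t=7 v=6: → [6,9); WM=5; [2,5) fires=2
i=4 t=11 v=1: → [10,13); WM=9; [4,7) fires=5 [6,9) fires=6
i=5 t=12 v=1: → [12,15),[10,13); WM=10
i=6 t=5 v=1: DROP (t<10-3); WM=10
i=7 t=12 v=3: → [12,15),[10,13); WM=10
i=8 t=13 v=4: → [12,15); WM=11
i=9 t=9 v=9: → [8,11); WM=11; [8,11) fires=9
i=10 t=13 v=5: → [12,15); WM=11
i=11 t=15 v=1: → [14,17); WM=13; [10,13) fires=3
i=12 t=15 v=6: → [14,17); WM=13
i=13 t=16 v=8: → [16,19),[14,17); WM=14
i=14 t=17 v=8: → [16,19); WM=15; [12,15) fires=5
i=15 t=18 v=9: → [18,21),[16,19); WM=16
i=16 t=19 v=2: → [18,21); WM=17; [14,17) fires=8
i=17 t=20 v=7: → [20,23),[18,21); WM=18
i=18 t=20 v=9: → [20,23),[18,21); WM=18
i=19 t=20 v=2: → [20,23),[18,21); WM=18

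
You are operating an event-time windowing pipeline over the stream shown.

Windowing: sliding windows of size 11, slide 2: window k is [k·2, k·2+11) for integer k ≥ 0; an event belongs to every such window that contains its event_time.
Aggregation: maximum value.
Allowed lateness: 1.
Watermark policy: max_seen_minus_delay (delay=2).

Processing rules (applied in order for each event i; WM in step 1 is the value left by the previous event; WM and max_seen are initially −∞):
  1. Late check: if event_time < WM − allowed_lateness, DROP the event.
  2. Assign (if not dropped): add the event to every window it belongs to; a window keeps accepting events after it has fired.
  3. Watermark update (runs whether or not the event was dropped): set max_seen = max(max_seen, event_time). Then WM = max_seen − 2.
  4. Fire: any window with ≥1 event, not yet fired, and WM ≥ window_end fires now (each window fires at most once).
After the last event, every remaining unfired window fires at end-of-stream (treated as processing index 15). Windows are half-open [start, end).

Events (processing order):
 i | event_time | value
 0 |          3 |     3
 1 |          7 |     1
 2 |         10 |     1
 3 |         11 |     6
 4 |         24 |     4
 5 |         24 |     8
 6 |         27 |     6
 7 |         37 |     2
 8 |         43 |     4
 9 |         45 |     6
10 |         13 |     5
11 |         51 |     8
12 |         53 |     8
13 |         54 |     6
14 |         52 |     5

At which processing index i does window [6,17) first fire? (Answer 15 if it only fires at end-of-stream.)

i=0 t=3 v=3: → [2,13),[0,11); WM=1
i=1 t=7 v=1: → [6,17),[4,15),[2,13),[0,11); WM=5
i=2 t=10 v=1: → [10,21),[8,19),[6,17),[4,15),[2,13),[0,11); WM=8
i=3 t=11 v=6: → [10,21),[8,19),[6,17),[4,15),[2,13); WM=9
i=4 t=24 v=4: → [24,35),[22,33),[20,31),[18,29),[16,27),[14,25); WM=22; [0,11) fires=3 [2,13) fires=6 [4,15) fires=6 [6,17) fires=6 [8,19) fires=6 [10,21) fires=6
i=5 t=24 v=8: → [24,35),[22,33),[20,31),[18,29),[16,27),[14,25); WM=22
i=6 t=27 v=6: → [26,37),[24,35),[22,33),[20,31),[18,29); WM=25; [14,25) fires=8
i=7 t=37 v=2: → [36,47),[34,45),[32,43),[30,41),[28,39); WM=35; [16,27) fires=8 [18,29) fires=8 [20,31) fires=8 [22,33) fires=8 [24,35) fires=8
i=8 t=43 v=4: → [42,53),[40,51),[38,49),[36,47),[34,45); WM=41; [26,37) fires=6 [28,39) fires=2 [30,41) fires=2
i=9 t=45 v=6: → [44,55),[42,53),[40,51),[38,49),[36,47); WM=43; [32,43) fires=2
i=10 t=13 v=5: DROP (t<43-1); WM=43
i=11 t=51 v=8: → [50,61),[48,59),[46,57),[44,55),[42,53); WM=49; [34,45) fires=4 [36,47) fires=6 [38,49) fires=6
i=12 t=53 v=8: → [52,63),[50,61),[48,59),[46,57),[44,55); WM=51; [40,51) fires=6
i=13 t=54 v=6: → [54,65),[52,63),[50,61),[48,59),[46,57),[44,55); WM=52
i=14 t=52 v=5: → [52,63),[50,61),[48,59),[46,57),[44,55),[42,53); WM=52

4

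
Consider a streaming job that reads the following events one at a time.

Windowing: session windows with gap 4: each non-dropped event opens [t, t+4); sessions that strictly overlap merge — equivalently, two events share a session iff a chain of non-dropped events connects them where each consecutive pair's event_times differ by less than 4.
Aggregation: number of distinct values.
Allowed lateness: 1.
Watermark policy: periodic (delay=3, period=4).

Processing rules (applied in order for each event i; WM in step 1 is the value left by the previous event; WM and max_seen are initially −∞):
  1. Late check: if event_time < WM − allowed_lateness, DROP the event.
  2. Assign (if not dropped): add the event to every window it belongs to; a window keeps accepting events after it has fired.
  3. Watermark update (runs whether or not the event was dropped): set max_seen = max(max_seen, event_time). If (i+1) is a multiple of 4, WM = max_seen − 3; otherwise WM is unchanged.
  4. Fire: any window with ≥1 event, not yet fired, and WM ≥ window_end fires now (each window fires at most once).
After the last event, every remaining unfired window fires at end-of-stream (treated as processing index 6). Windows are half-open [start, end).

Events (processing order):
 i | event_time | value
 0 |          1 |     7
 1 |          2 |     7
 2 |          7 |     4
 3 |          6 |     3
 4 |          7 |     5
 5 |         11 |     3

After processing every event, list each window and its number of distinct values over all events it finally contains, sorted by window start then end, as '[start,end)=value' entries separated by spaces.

[1,6)=1 [6,11)=3 [11,15)=1

i=0 t=1 v=7: → [1,5); WM=−∞
i=1 t=2 v=7: → [1,6); WM=−∞
i=2 t=7 v=4: → [7,11); WM=−∞
i=3 t=6 v=3: → [6,11); WM=4
i=4 t=7 v=5: → [6,11); WM=4
i=5 t=11 v=3: → [11,15); WM=4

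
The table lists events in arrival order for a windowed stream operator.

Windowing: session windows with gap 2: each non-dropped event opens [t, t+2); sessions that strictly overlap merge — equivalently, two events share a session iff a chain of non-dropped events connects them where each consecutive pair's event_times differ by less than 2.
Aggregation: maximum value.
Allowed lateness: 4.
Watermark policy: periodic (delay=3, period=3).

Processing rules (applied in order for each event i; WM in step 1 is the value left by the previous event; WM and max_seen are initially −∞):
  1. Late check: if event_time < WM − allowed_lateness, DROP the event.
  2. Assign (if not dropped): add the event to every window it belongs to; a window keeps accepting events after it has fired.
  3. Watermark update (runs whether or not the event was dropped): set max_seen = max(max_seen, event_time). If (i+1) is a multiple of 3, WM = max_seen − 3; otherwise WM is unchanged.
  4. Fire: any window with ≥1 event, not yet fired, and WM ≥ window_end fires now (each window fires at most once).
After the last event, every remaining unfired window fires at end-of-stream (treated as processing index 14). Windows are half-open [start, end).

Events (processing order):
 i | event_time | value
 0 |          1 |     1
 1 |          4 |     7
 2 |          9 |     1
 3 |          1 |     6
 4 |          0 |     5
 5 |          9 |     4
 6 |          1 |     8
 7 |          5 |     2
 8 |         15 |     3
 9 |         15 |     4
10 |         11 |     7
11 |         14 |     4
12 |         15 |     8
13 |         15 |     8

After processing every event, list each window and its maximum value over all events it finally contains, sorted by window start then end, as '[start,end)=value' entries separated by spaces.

i=0 t=1 v=1: → [1,3); WM=−∞
i=1 t=4 v=7: → [4,6); WM=−∞
i=2 t=9 v=1: → [9,11); WM=6
i=3 t=1 v=6: DROP (t<6-4); WM=6
i=4 t=0 v=5: DROP (t<6-4); WM=6
i=5 t=9 v=4: → [9,11); WM=6
i=6 t=1 v=8: DROP (t<6-4); WM=6
i=7 t=5 v=2: → [4,7); WM=6
i=8 t=15 v=3: → [15,17); WM=12
i=9 t=15 v=4: → [15,17); WM=12
i=10 t=11 v=7: → [11,13); WM=12
i=11 t=14 v=4: → [14,17); WM=12
i=12 t=15 v=8: → [14,17); WM=12
i=13 t=15 v=8: → [14,17); WM=12

[1,3)=1 [4,7)=7 [9,11)=4 [11,13)=7 [14,17)=8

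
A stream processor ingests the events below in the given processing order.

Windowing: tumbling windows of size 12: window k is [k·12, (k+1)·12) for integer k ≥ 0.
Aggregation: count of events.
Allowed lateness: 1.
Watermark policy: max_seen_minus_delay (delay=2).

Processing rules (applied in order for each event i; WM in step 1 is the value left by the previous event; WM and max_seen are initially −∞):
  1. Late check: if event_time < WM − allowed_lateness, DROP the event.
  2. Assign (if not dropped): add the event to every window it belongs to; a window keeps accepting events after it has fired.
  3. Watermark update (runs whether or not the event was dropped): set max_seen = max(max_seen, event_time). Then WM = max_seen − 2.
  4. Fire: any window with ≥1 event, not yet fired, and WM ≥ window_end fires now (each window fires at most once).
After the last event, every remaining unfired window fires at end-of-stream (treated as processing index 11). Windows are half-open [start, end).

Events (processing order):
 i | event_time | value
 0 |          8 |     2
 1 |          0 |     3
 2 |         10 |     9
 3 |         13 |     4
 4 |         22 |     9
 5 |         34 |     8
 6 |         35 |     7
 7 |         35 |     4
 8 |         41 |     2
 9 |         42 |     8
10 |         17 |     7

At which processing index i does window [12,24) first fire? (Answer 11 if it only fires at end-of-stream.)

5

i=0 t=8 v=2: → [0,12); WM=6
i=1 t=0 v=3: DROP (t<6-1); WM=6
i=2 t=10 v=9: → [0,12); WM=8
i=3 t=13 v=4: → [12,24); WM=11
i=4 t=22 v=9: → [12,24); WM=20; [0,12) fires=2
i=5 t=34 v=8: → [24,36); WM=32; [12,24) fires=2
i=6 t=35 v=7: → [24,36); WM=33
i=7 t=35 v=4: → [24,36); WM=33
i=8 t=41 v=2: → [36,48); WM=39; [24,36) fires=3
i=9 t=42 v=8: → [36,48); WM=40
i=10 t=17 v=7: DROP (t<40-1); WM=40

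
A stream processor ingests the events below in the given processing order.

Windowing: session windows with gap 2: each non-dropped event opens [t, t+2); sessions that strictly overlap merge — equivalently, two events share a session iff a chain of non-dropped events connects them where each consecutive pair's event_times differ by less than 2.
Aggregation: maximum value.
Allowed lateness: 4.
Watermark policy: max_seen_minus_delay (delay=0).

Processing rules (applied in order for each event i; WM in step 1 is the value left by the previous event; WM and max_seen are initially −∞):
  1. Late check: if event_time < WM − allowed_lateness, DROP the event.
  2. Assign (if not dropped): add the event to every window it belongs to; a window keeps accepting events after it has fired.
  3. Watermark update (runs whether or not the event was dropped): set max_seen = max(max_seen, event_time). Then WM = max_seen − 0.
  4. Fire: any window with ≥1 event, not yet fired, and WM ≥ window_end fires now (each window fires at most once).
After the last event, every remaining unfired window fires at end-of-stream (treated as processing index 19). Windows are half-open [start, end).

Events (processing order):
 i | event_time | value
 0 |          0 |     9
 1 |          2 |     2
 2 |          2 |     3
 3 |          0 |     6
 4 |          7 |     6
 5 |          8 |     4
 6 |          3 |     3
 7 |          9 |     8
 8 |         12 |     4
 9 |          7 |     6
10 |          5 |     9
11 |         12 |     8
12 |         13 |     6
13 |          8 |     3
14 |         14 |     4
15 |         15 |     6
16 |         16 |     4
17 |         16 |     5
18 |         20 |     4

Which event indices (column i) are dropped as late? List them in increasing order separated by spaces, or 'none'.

i=0 t=0 v=9: → [0,2); WM=0
i=1 t=2 v=2: → [2,4); WM=2
i=2 t=2 v=3: → [2,4); WM=2
i=3 t=0 v=6: → [0,2); WM=2
i=4 t=7 v=6: → [7,9); WM=7
i=5 t=8 v=4: → [7,10); WM=8
i=6 t=3 v=3: DROP (t<8-4); WM=8
i=7 t=9 v=8: → [7,11); WM=9
i=8 t=12 v=4: → [12,14); WM=12
i=9 t=7 v=6: DROP (t<12-4); WM=12
i=10 t=5 v=9: DROP (t<12-4); WM=12
i=11 t=12 v=8: → [12,14); WM=12
i=12 t=13 v=6: → [12,15); WM=13
i=13 t=8 v=3: DROP (t<13-4); WM=13
i=14 t=14 v=4: → [12,16); WM=14
i=15 t=15 v=6: → [12,17); WM=15
i=16 t=16 v=4: → [12,18); WM=16
i=17 t=16 v=5: → [12,18); WM=16
i=18 t=20 v=4: → [20,22); WM=20

6 9 10 13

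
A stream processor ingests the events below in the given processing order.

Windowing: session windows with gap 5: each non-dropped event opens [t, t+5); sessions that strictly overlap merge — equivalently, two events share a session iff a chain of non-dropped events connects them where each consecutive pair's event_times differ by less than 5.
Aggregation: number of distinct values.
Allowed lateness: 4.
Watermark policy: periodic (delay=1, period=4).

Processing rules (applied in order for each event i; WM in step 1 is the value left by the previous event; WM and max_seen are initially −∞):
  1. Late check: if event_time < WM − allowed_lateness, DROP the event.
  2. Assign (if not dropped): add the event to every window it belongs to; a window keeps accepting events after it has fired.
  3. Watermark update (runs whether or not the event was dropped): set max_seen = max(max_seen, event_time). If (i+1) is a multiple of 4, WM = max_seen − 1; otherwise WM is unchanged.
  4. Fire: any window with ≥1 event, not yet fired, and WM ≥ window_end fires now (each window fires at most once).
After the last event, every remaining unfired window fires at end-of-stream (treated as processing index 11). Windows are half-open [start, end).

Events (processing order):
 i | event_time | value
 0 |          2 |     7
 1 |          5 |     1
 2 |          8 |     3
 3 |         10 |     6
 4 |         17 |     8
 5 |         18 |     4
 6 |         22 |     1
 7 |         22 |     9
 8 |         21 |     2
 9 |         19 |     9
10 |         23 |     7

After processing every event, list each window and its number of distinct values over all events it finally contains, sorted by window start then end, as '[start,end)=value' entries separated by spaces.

[2,15)=4 [17,28)=6

i=0 t=2 v=7: → [2,7); WM=−∞
i=1 t=5 v=1: → [2,10); WM=−∞
i=2 t=8 v=3: → [2,13); WM=−∞
i=3 t=10 v=6: → [2,15); WM=9
i=4 t=17 v=8: → [17,22); WM=9
i=5 t=18 v=4: → [17,23); WM=9
i=6 t=22 v=1: → [17,27); WM=9
i=7 t=22 v=9: → [17,27); WM=21
i=8 t=21 v=2: → [17,27); WM=21
i=9 t=19 v=9: → [17,27); WM=21
i=10 t=23 v=7: → [17,28); WM=21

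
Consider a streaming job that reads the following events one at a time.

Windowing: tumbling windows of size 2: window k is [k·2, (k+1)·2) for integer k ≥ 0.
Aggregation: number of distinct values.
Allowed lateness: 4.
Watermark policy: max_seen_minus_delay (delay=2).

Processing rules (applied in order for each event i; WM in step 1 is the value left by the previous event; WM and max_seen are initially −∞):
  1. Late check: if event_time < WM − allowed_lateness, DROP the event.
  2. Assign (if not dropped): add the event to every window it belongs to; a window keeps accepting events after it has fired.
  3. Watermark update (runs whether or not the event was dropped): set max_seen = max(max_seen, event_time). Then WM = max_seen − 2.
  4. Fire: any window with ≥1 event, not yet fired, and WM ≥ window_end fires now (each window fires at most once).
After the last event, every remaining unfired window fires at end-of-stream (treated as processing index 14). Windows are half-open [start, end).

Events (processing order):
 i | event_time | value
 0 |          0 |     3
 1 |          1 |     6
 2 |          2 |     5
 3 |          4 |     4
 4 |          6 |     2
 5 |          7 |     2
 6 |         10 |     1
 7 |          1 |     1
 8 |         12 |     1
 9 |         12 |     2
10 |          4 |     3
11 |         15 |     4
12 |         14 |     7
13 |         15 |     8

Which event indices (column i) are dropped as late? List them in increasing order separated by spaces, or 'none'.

i=0 t=0 v=3: → [0,2); WM=-2
i=1 t=1 v=6: → [0,2); WM=-1
i=2 t=2 v=5: → [2,4); WM=0
i=3 t=4 v=4: → [4,6); WM=2; [0,2) fires=2
i=4 t=6 v=2: → [6,8); WM=4; [2,4) fires=1
i=5 t=7 v=2: → [6,8); WM=5
i=6 t=10 v=1: → [10,12); WM=8; [4,6) fires=1 [6,8) fires=1
i=7 t=1 v=1: DROP (t<8-4); WM=8
i=8 t=12 v=1: → [12,14); WM=10
i=9 t=12 v=2: → [12,14); WM=10
i=10 t=4 v=3: DROP (t<10-4); WM=10
i=11 t=15 v=4: → [14,16); WM=13; [10,12) fires=1
i=12 t=14 v=7: → [14,16); WM=13
i=13 t=15 v=8: → [14,16); WM=13

7 10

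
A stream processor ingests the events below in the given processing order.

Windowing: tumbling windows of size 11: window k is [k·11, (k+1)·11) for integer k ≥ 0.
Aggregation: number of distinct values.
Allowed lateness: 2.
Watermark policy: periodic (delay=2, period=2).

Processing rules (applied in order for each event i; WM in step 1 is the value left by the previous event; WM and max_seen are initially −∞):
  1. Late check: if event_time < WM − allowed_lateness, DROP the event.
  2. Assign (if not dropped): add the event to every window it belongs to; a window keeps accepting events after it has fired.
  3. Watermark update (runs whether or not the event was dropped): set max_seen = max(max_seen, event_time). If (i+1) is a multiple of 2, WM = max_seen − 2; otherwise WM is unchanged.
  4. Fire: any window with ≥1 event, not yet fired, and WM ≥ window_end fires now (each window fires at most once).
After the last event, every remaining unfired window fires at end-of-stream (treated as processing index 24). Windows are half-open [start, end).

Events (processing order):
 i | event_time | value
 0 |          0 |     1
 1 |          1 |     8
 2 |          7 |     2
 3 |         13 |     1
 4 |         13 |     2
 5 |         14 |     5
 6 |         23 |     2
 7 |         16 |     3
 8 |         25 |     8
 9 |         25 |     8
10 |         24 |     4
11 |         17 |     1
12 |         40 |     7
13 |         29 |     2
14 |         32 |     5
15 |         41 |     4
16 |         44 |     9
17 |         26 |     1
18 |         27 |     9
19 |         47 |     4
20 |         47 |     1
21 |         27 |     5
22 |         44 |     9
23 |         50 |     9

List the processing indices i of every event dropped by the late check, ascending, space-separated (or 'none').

i=0 t=0 v=1: → [0,11); WM=−∞
i=1 t=1 v=8: → [0,11); WM=-1
i=2 t=7 v=2: → [0,11); WM=-1
i=3 t=13 v=1: → [11,22); WM=11; [0,11) fires=3
i=4 t=13 v=2: → [11,22); WM=11
i=5 t=14 v=5: → [11,22); WM=12
i=6 t=23 v=2: → [22,33); WM=12
i=7 t=16 v=3: → [11,22); WM=21
i=8 t=25 v=8: → [22,33); WM=21
i=9 t=25 v=8: → [22,33); WM=23; [11,22) fires=4
i=10 t=24 v=4: → [22,33); WM=23
i=11 t=17 v=1: DROP (t<23-2); WM=23
i=12 t=40 v=7: → [33,44); WM=23
i=13 t=29 v=2: → [22,33); WM=38; [22,33) fires=3
i=14 t=32 v=5: DROP (t<38-2); WM=38
i=15 t=41 v=4: → [33,44); WM=39
i=16 t=44 v=9: → [44,55); WM=39
i=17 t=26 v=1: DROP (t<39-2); WM=42
i=18 t=27 v=9: DROP (t<42-2); WM=42
i=19 t=47 v=4: → [44,55); WM=45; [33,44) fires=2
i=20 t=47 v=1: → [44,55); WM=45
i=21 t=27 v=5: DROP (t<45-2); WM=45
i=22 t=44 v=9: → [44,55); WM=45
i=23 t=50 v=9: → [44,55); WM=48

11 14 17 18 21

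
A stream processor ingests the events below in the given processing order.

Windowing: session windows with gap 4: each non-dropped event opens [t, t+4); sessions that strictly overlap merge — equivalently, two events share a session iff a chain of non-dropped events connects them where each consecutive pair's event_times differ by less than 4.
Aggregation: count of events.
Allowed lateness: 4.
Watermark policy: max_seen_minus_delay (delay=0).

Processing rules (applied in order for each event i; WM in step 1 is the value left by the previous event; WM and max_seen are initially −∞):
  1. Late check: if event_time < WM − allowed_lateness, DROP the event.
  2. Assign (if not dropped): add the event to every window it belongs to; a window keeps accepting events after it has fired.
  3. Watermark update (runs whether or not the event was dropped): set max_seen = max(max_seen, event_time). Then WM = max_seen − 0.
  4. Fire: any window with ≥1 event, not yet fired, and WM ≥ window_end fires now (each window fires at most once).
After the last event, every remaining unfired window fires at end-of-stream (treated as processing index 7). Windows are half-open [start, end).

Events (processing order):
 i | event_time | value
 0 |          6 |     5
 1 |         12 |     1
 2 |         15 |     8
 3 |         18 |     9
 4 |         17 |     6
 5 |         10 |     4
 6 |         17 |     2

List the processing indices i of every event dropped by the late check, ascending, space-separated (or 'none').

i=0 t=6 v=5: → [6,10); WM=6
i=1 t=12 v=1: → [12,16); WM=12
i=2 t=15 v=8: → [12,19); WM=15
i=3 t=18 v=9: → [12,22); WM=18
i=4 t=17 v=6: → [12,22); WM=18
i=5 t=10 v=4: DROP (t<18-4); WM=18
i=6 t=17 v=2: → [12,22); WM=18

5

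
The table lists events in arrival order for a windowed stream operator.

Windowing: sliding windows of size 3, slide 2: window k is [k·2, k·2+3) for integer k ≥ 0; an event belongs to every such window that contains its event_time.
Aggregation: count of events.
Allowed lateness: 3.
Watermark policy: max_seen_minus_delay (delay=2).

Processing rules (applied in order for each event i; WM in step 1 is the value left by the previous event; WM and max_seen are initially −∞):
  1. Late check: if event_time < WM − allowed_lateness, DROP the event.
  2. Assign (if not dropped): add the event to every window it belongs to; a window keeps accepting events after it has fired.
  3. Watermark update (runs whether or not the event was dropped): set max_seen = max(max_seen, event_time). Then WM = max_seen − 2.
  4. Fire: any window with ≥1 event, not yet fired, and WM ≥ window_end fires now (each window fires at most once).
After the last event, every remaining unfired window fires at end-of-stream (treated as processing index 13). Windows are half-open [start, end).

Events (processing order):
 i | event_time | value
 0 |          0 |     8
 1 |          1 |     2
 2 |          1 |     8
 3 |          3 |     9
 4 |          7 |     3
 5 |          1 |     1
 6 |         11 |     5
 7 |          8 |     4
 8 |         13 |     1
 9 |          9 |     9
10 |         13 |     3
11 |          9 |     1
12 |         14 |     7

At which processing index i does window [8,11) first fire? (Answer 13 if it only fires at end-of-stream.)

i=0 t=0 v=8: → [0,3); WM=-2
i=1 t=1 v=2: → [0,3); WM=-1
i=2 t=1 v=8: → [0,3); WM=-1
i=3 t=3 v=9: → [2,5); WM=1
i=4 t=7 v=3: → [6,9); WM=5; [0,3) fires=3 [2,5) fires=1
i=5 t=1 v=1: DROP (t<5-3); WM=5
i=6 t=11 v=5: → [10,13); WM=9; [6,9) fires=1
i=7 t=8 v=4: → [8,11),[6,9); WM=9
i=8 t=13 v=1: → [12,15); WM=11; [8,11) fires=1
i=9 t=9 v=9: → [8,11); WM=11
i=10 t=13 v=3: → [12,15); WM=11
i=11 t=9 v=1: → [8,11); WM=11
i=12 t=14 v=7: → [14,17),[12,15); WM=12

8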